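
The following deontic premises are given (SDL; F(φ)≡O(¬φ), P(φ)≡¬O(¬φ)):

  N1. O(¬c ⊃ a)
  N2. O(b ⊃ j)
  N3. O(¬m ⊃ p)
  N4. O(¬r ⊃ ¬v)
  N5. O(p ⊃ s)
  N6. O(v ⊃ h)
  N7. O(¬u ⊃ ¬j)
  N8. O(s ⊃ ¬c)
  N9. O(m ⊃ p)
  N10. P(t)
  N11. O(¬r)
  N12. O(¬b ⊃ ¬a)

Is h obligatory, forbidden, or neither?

Neither

Premise 6 is O(v ⊃ h), but O(v) is not derivable from the premises, so it does not yield O(h).
No premise or chain of K-axiom applications forces O(h), and none forces O(¬h). So h is neither obligatory nor forbidden under these norms.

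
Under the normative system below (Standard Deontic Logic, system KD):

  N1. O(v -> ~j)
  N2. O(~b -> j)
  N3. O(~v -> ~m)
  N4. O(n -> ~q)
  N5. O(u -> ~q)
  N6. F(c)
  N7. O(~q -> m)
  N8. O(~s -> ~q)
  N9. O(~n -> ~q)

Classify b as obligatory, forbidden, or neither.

Obligatory

By case analysis on n: premise 4 gives O(n -> ~q) and premise 9 gives O(~n -> ~q), so O(~q) either way.
With premise 7, O(~q -> m), the K-axiom yields O(m).
Premise 3 is O(~v -> ~m); contrapositively O(m -> v). Since O(m) holds, K gives O(v).
With premise 1, O(v -> ~j), the K-axiom yields O(~j).
Premise 2, O(~b -> j), contraposes to O(~j -> b); with O(~j) we get O(b).
Premises 5, 6, 8 do not contribute to this derivation.
Hence b is obligatory.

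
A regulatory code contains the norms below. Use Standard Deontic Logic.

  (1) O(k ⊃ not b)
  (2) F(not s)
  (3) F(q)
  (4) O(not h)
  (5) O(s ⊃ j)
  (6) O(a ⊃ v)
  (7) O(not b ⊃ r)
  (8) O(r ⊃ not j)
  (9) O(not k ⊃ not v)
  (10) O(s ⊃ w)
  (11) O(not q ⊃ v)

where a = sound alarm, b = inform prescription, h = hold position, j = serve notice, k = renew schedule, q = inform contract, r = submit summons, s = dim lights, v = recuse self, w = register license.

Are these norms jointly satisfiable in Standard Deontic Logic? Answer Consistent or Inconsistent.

Inconsistent

Premise 3, F(q), is equivalent to O(not q).
From O(not q) and premise 11, O(not q ⊃ v), we obtain O(v).
Premise 9 is O(not k ⊃ not v); contrapositively O(v ⊃ k). Since O(v) holds, K gives O(k).
Applying K to premise 1 (O(k ⊃ not b)) and O(k) yields O(not b).
From O(not b) and premise 7, O(not b ⊃ r), we obtain O(r).
Premise 8 is O(r ⊃ not j); since O(r), deontic closure gives O(not j).
The contrapositive of premise 5 (O(s ⊃ j)) is O(not j ⊃ not s), and O(not j) is already established, so O(not s).
But premise 2, F(not s), means O(s).
We now have both O(not s) and O(s) — s is simultaneously obligatory and forbidden, violating the D-axiom.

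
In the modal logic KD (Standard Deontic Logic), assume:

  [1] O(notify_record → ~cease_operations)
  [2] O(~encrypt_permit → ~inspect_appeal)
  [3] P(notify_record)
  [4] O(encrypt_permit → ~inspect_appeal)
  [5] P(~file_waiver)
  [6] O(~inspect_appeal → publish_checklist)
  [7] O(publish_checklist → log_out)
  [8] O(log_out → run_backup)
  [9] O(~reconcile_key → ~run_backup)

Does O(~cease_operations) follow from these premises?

Premise 1 is O(notify_record → ~cease_operations), but O(notify_record) is not derivable from the premises (the permission P(notify_record) asserts only ~O(~notify_record), not O(notify_record)), so it does not yield O(~cease_operations).
No other premise forces O(~cease_operations). An ideal world satisfying every premise can still have ~cease_operations false, so O(~cease_operations) is not derivable.

No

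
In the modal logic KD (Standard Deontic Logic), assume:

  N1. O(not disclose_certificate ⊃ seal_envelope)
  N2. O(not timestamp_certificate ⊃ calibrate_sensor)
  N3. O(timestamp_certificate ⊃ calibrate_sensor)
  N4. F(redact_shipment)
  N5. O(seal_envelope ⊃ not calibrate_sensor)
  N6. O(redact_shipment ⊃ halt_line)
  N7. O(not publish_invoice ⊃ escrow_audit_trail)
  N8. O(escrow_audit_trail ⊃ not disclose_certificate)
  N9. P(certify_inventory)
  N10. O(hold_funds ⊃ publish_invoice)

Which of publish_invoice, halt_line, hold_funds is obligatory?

publish_invoice

Premises 2 and 3 cover both cases: O(not timestamp_certificate ⊃ calibrate_sensor) and O(timestamp_certificate ⊃ calibrate_sensor). Since not timestamp_certificate ∨ timestamp_certificate is a tautology, O(calibrate_sensor) follows.
Premise 5, O(seal_envelope ⊃ not calibrate_sensor), contraposes to O(calibrate_sensor ⊃ not seal_envelope); with O(calibrate_sensor) we get O(not seal_envelope).
Premise 1, O(not disclose_certificate ⊃ seal_envelope), contraposes to O(not seal_envelope ⊃ disclose_certificate); with O(not seal_envelope) we get O(disclose_certificate).
Premise 8 is O(escrow_audit_trail ⊃ not disclose_certificate); contrapositively O(disclose_certificate ⊃ not escrow_audit_trail). Since O(disclose_certificate) holds, K gives O(not escrow_audit_trail).
Premise 7, O(not publish_invoice ⊃ escrow_audit_trail), contraposes to O(not escrow_audit_trail ⊃ publish_invoice); with O(not escrow_audit_trail) we get O(publish_invoice).
So O(publish_invoice) holds — publish_invoice is obligatory. None of the other listed options is made obligatory by any chain of premises.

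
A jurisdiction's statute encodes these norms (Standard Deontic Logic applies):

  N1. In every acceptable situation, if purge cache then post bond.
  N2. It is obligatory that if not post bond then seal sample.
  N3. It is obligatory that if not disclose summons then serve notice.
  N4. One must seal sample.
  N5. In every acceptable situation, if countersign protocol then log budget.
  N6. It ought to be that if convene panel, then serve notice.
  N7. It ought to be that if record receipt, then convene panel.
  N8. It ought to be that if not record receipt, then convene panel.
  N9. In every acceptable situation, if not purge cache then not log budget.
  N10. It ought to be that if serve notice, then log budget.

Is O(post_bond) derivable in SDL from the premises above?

Premises 8 and 7 cover both cases: O(¬record_receipt → convene_panel) and O(record_receipt → convene_panel). Since ¬record_receipt ∨ record_receipt is a tautology, O(convene_panel) follows.
From O(convene_panel) and premise 6, O(convene_panel → serve_notice), we obtain O(serve_notice).
From O(serve_notice) and premise 10, O(serve_notice → log_budget), we obtain O(log_budget).
The contrapositive of premise 9 (O(¬purge_cache → ¬log_budget)) is O(log_budget → purge_cache), and O(log_budget) is already established, so O(purge_cache).
Premise 1 is O(purge_cache → post_bond); since O(purge_cache), deontic closure gives O(post_bond).
Premises 2, 3, 4, 5 do not contribute to this derivation.
So O(post_bond) follows.

Yes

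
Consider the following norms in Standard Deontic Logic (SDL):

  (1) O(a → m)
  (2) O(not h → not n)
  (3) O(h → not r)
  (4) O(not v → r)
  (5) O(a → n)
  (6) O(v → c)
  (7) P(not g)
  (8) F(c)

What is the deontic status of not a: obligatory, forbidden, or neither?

Obligatory

F(c) at premise 8 means O(not c).
Premise 6 is O(v → c); contrapositively O(not c → not v). Since O(not c) holds, K gives O(not v).
With premise 4, O(not v → r), the K-axiom yields O(r).
Premise 3 is O(h → not r); contrapositively O(r → not h). Since O(r) holds, K gives O(not h).
From O(not h) and premise 2, O(not h → not n), we obtain O(not n).
Premise 5, O(a → n), contraposes to O(not n → not a); with O(not n) we get O(not a).
Premises 1, 7 do not contribute to this derivation.
Hence not a is obligatory.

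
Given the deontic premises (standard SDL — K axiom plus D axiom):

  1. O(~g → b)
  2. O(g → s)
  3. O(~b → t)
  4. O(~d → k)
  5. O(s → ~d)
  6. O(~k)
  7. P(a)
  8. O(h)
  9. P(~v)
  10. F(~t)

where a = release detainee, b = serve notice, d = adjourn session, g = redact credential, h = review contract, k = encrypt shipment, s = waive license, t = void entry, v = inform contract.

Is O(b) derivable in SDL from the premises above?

Premise 6 gives O(~k).
Premise 4 is O(~d → k); contrapositively O(~k → d). Since O(~k) holds, K gives O(d).
Premise 5 is O(s → ~d); contrapositively O(d → ~s). Since O(d) holds, K gives O(~s).
The contrapositive of premise 2 (O(g → s)) is O(~s → ~g), and O(~s) is already established, so O(~g).
With premise 1, O(~g → b), the K-axiom yields O(b).
Premises 3, 7, 8, 9, 10 do not contribute to this derivation.
So O(b) follows.

Yes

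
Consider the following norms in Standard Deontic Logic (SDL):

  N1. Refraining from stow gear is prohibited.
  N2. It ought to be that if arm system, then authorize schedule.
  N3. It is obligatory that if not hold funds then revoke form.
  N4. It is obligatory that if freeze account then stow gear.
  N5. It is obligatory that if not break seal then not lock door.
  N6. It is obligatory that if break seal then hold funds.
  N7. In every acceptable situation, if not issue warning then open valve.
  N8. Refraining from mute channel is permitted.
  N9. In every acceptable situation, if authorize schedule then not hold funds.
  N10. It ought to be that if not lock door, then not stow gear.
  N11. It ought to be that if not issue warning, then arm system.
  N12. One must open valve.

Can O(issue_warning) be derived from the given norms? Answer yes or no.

Premise 1 is F(¬stow_gear), i.e. O(stow_gear).
The contrapositive of premise 10 (O(¬lock_door → ¬stow_gear)) is O(stow_gear → lock_door), and O(stow_gear) is already established, so O(lock_door).
The contrapositive of premise 5 (O(¬break_seal → ¬lock_door)) is O(lock_door → break_seal), and O(lock_door) is already established, so O(break_seal).
With premise 6, O(break_seal → hold_funds), the K-axiom yields O(hold_funds).
Premise 9, O(authorize_schedule → ¬hold_funds), contraposes to O(hold_funds → ¬authorize_schedule); with O(hold_funds) we get O(¬authorize_schedule).
The contrapositive of premise 2 (O(arm_system → authorize_schedule)) is O(¬authorize_schedule → ¬arm_system), and O(¬authorize_schedule) is already established, so O(¬arm_system).
The contrapositive of premise 11 (O(¬issue_warning → arm_system)) is O(¬arm_system → issue_warning), and O(¬arm_system) is already established, so O(issue_warning).
Premises 3, 4, 7, 8, 12 do not contribute to this derivation.
So O(issue_warning) follows.

Yes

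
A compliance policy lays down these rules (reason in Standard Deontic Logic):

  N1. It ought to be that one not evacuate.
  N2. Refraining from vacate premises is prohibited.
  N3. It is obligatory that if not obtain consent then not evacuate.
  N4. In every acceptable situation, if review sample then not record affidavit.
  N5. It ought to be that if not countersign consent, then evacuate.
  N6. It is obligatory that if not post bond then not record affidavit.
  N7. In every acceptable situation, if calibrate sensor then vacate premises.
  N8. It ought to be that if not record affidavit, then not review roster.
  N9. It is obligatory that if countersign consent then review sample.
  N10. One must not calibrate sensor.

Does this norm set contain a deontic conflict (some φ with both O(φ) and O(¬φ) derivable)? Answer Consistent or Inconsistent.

Consistent

Premise 7 is O(calibrate_sensor → vacate_premises); even if O(vacate_premises) held, inferring O(calibrate_sensor) would be affirming the consequent — invalid.
So O(calibrate_sensor) is not derivable, and the apparent clash with O(¬calibrate_sensor) does not arise.
A world satisfying every obligation exists (e.g. calibrate_sensor=false, countersign_consent=true, evacuate=false, obtain_consent=false, post_bond=false, record_affidavit=false, review_roster=false, review_sample=true, vacate_premises=true); no atom is both obligatory and forbidden, so the set is consistent.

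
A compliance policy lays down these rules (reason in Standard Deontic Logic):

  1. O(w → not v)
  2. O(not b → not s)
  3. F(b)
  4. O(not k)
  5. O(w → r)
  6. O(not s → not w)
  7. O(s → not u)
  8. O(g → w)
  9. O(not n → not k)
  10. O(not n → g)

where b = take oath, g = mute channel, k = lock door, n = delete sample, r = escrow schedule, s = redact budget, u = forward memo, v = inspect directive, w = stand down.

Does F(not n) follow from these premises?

Yes

Premise 3, F(b), is equivalent to O(not b).
Premise 2 is O(not b → not s); since O(not b), deontic closure gives O(not s).
Premise 6 is O(not s → not w); since O(not s), deontic closure gives O(not w).
Premise 8, O(g → w), contraposes to O(not w → not g); with O(not w) we get O(not g).
The contrapositive of premise 10 (O(not n → g)) is O(not g → n), and O(not g) is already established, so O(n).
Premises 1, 4, 5, 7, 9 do not contribute to this derivation.
So O(n) holds, i.e. F(not n). The claim follows.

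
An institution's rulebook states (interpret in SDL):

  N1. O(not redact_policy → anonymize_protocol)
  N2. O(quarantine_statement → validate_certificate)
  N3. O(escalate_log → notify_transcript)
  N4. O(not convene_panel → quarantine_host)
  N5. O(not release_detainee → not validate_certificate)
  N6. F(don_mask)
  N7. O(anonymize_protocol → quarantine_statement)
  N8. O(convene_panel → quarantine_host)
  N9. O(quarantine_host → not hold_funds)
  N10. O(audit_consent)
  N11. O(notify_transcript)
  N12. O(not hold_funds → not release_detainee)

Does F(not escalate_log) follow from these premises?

No

Premise 3 is O(escalate_log → notify_transcript); even if O(notify_transcript) held, inferring O(escalate_log) would be affirming the consequent — invalid.
No other premise forces O(escalate_log). An ideal world satisfying every premise can still have not escalate_log true, so F(not escalate_log) is not derivable.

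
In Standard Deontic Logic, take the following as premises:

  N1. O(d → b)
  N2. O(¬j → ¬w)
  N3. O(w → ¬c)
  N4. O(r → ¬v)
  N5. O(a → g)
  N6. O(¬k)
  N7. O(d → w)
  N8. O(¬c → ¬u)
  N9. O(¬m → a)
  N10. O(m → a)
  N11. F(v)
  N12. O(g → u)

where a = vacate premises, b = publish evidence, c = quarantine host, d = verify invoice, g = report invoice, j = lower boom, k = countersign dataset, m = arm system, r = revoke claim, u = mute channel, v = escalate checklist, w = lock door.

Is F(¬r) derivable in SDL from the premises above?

Premise 4 is O(r → ¬v); even if O(¬v) held, inferring O(r) would be affirming the consequent — invalid.
No other premise forces O(r). An ideal world satisfying every premise can still have ¬r true, so F(¬r) is not derivable.

No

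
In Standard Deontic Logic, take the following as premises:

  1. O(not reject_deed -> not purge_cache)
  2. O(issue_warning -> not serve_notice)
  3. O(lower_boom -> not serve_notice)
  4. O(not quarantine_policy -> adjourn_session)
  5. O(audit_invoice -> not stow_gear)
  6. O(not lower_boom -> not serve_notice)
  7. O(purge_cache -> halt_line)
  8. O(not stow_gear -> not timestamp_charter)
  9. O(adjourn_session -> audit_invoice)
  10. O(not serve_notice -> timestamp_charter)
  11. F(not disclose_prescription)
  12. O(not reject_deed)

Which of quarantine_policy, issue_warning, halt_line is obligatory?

quarantine_policy

By case analysis on lower_boom: premise 3 gives O(lower_boom -> not serve_notice) and premise 6 gives O(not lower_boom -> not serve_notice), so O(not serve_notice) either way.
With premise 10, O(not serve_notice -> timestamp_charter), the K-axiom yields O(timestamp_charter).
Premise 8 is O(not stow_gear -> not timestamp_charter); contrapositively O(timestamp_charter -> stow_gear). Since O(timestamp_charter) holds, K gives O(stow_gear).
Premise 5, O(audit_invoice -> not stow_gear), contraposes to O(stow_gear -> not audit_invoice); with O(stow_gear) we get O(not audit_invoice).
Premise 9 is O(adjourn_session -> audit_invoice); contrapositively O(not audit_invoice -> not adjourn_session). Since O(not audit_invoice) holds, K gives O(not adjourn_session).
Premise 4 is O(not quarantine_policy -> adjourn_session); contrapositively O(not adjourn_session -> quarantine_policy). Since O(not adjourn_session) holds, K gives O(quarantine_policy).
So O(quarantine_policy) holds — quarantine_policy is obligatory. None of the other listed options is made obligatory by any chain of premises.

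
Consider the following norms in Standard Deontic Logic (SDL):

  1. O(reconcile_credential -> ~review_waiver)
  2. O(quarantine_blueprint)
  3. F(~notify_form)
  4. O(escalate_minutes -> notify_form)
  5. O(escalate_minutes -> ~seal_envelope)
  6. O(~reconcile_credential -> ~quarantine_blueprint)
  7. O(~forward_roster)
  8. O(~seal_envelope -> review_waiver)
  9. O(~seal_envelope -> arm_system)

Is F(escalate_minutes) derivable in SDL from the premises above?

Yes

From premise 2 we have O(quarantine_blueprint).
Premise 6, O(~reconcile_credential -> ~quarantine_blueprint), contraposes to O(quarantine_blueprint -> reconcile_credential); with O(quarantine_blueprint) we get O(reconcile_credential).
Applying K to premise 1 (O(reconcile_credential -> ~review_waiver)) and O(reconcile_credential) yields O(~review_waiver).
The contrapositive of premise 8 (O(~seal_envelope -> review_waiver)) is O(~review_waiver -> seal_envelope), and O(~review_waiver) is already established, so O(seal_envelope).
Premise 5, O(escalate_minutes -> ~seal_envelope), contraposes to O(seal_envelope -> ~escalate_minutes); with O(seal_envelope) we get O(~escalate_minutes).
Premises 3, 4, 7, 9 do not contribute to this derivation.
So O(~escalate_minutes) holds, i.e. F(escalate_minutes). The claim follows.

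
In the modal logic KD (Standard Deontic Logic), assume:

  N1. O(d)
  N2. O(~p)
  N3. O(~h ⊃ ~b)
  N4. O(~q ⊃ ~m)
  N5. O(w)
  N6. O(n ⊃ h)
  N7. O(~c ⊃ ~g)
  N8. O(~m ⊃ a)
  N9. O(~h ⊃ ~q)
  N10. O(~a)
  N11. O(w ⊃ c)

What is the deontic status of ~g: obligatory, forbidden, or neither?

Neither

Premise 7 is O(~c ⊃ ~g), but O(~c) is not derivable from the premises, so it does not yield O(~g).
No premise or chain of K-axiom applications forces O(~g), and none forces O(g). So ~g is neither obligatory nor forbidden under these norms.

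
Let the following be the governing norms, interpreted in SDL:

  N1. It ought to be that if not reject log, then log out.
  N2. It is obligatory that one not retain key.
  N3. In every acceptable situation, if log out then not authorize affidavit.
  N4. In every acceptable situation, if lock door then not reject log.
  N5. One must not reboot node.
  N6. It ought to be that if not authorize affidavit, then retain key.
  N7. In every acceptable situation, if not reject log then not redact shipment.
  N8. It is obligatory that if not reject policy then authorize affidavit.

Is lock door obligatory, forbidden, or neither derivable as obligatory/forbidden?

Premise 2 states O(¬retain_key) outright.
Premise 6, O(¬authorize_affidavit → retain_key), contraposes to O(¬retain_key → authorize_affidavit); with O(¬retain_key) we get O(authorize_affidavit).
Premise 3, O(log_out → ¬authorize_affidavit), contraposes to O(authorize_affidavit → ¬log_out); with O(authorize_affidavit) we get O(¬log_out).
The contrapositive of premise 1 (O(¬reject_log → log_out)) is O(¬log_out → reject_log), and O(¬log_out) is already established, so O(reject_log).
Premise 4 is O(lock_door → ¬reject_log); contrapositively O(reject_log → ¬lock_door). Since O(reject_log) holds, K gives O(¬lock_door).
Premises 5, 7, 8 do not contribute to this derivation.
Thus O(¬lock_door), which is F(lock_door): lock_door is forbidden.

Forbidden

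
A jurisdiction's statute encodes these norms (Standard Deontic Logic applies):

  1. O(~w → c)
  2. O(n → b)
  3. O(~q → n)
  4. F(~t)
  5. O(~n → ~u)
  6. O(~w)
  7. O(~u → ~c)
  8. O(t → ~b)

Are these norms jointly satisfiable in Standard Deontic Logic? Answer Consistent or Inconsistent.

Inconsistent

From premise 6 we have O(~w).
With premise 1, O(~w → c), the K-axiom yields O(c).
Premise 7 is O(~u → ~c); contrapositively O(c → u). Since O(c) holds, K gives O(u).
The contrapositive of premise 5 (O(~n → ~u)) is O(u → n), and O(u) is already established, so O(n).
Premise 2 is O(n → b); since O(n), deontic closure gives O(b).
Premise 8, O(t → ~b), contraposes to O(b → ~t); with O(b) we get O(~t).
However, F(~t) at premise 4 amounts to O(t).
We now have both O(~t) and O(t) — t is simultaneously obligatory and forbidden, violating the D-axiom.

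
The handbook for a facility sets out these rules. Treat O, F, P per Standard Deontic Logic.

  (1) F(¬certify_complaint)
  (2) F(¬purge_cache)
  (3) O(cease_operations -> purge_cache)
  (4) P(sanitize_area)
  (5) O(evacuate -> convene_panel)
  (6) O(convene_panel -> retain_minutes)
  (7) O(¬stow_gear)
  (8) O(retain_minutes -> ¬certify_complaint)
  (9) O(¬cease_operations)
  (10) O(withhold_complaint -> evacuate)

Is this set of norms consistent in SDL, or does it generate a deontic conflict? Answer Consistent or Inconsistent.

Consistent

Premise 3 is O(cease_operations -> purge_cache); even if O(purge_cache) held, inferring O(cease_operations) would be affirming the consequent — invalid.
So O(cease_operations) is not derivable, and the apparent clash with O(¬cease_operations) does not arise.
A world satisfying every obligation exists (e.g. cease_operations=false, certify_complaint=true, convene_panel=false, evacuate=false, purge_cache=true, retain_minutes=false, sanitize_area=false, stow_gear=false, withhold_complaint=false); no atom is both obligatory and forbidden, so the set is consistent.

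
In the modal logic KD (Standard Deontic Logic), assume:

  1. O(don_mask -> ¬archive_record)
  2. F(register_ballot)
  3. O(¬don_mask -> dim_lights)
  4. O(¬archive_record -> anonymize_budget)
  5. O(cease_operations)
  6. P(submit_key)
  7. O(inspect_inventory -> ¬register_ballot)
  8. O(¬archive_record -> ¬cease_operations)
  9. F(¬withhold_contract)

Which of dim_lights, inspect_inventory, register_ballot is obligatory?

dim_lights

Premise 5 gives O(cease_operations).
The contrapositive of premise 8 (O(¬archive_record -> ¬cease_operations)) is O(cease_operations -> archive_record), and O(cease_operations) is already established, so O(archive_record).
Premise 1, O(don_mask -> ¬archive_record), contraposes to O(archive_record -> ¬don_mask); with O(archive_record) we get O(¬don_mask).
With premise 3, O(¬don_mask -> dim_lights), the K-axiom yields O(dim_lights).
So O(dim_lights) holds — dim_lights is obligatory. None of the other listed options is made obligatory by any chain of premises.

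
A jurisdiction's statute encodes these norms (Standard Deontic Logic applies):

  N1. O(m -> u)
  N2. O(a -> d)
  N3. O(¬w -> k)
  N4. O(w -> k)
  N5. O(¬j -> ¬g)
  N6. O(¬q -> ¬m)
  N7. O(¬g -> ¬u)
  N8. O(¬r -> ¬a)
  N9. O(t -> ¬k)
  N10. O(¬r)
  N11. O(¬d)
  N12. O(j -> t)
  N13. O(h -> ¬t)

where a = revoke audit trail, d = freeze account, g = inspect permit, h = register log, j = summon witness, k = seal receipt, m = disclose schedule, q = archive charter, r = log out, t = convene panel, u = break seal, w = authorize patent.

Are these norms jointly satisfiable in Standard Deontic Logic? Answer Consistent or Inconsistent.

Consistent

Premise 2 is O(a -> d), but O(a) is not derivable from the premises, so it does not yield O(d).
So O(d) is not derivable, and the apparent clash with O(¬d) does not arise.
A world satisfying every obligation exists (e.g. a=false, d=false, g=false, h=false, j=false, k=true, m=false, q=false, r=false, t=false, u=false, w=false); no atom is both obligatory and forbidden, so the set is consistent.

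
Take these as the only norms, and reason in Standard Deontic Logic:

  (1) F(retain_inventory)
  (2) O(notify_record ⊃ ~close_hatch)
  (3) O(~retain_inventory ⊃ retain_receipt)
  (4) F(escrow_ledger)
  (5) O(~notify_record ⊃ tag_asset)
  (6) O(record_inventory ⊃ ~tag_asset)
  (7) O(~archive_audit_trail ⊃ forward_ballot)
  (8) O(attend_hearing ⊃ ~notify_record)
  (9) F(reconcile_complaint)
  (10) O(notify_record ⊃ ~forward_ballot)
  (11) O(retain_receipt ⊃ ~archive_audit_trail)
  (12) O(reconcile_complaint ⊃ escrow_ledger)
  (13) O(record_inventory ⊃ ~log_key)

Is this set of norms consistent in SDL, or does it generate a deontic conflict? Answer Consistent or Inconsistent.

Consistent

Premise 12 is O(reconcile_complaint ⊃ escrow_ledger), but O(reconcile_complaint) is not derivable from the premises, so it does not yield O(escrow_ledger).
So O(escrow_ledger) is not derivable, and the apparent clash with O(~escrow_ledger) does not arise.
A world satisfying every obligation exists (e.g. archive_audit_trail=false, attend_hearing=false, close_hatch=false, escrow_ledger=false, forward_ballot=true, log_key=false, notify_record=false, reconcile_complaint=false, record_inventory=false, retain_inventory=false, retain_receipt=true, tag_asset=true); no atom is both obligatory and forbidden, so the set is consistent.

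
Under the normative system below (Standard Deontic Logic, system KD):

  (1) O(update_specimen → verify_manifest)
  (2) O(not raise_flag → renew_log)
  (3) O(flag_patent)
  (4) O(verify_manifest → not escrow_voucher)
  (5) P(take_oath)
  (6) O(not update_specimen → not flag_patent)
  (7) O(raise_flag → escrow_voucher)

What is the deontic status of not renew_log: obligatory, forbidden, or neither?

Forbidden

Premise 3 gives O(flag_patent).
The contrapositive of premise 6 (O(not update_specimen → not flag_patent)) is O(flag_patent → update_specimen), and O(flag_patent) is already established, so O(update_specimen).
Applying K to premise 1 (O(update_specimen → verify_manifest)) and O(update_specimen) yields O(verify_manifest).
From O(verify_manifest) and premise 4, O(verify_manifest → not escrow_voucher), we obtain O(not escrow_voucher).
Premise 7 is O(raise_flag → escrow_voucher); contrapositively O(not escrow_voucher → not raise_flag). Since O(not escrow_voucher) holds, K gives O(not raise_flag).
Applying K to premise 2 (O(not raise_flag → renew_log)) and O(not raise_flag) yields O(renew_log).
Premise 5 does not contribute to this derivation.
Thus O(renew_log), which is F(not renew_log): not renew_log is forbidden.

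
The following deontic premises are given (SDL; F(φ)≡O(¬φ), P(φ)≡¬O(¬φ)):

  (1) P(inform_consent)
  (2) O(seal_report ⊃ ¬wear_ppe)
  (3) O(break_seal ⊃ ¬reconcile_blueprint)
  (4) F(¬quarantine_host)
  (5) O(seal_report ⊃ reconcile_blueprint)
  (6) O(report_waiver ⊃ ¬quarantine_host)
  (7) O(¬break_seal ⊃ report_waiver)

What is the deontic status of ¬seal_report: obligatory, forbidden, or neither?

Obligatory

Premise 4, F(¬quarantine_host), is equivalent to O(quarantine_host).
Premise 6, O(report_waiver ⊃ ¬quarantine_host), contraposes to O(quarantine_host ⊃ ¬report_waiver); with O(quarantine_host) we get O(¬report_waiver).
Premise 7 is O(¬break_seal ⊃ report_waiver); contrapositively O(¬report_waiver ⊃ break_seal). Since O(¬report_waiver) holds, K gives O(break_seal).
Applying K to premise 3 (O(break_seal ⊃ ¬reconcile_blueprint)) and O(break_seal) yields O(¬reconcile_blueprint).
Premise 5 is O(seal_report ⊃ reconcile_blueprint); contrapositively O(¬reconcile_blueprint ⊃ ¬seal_report). Since O(¬reconcile_blueprint) holds, K gives O(¬seal_report).
Premises 1, 2 do not contribute to this derivation.
Hence ¬seal_report is obligatory.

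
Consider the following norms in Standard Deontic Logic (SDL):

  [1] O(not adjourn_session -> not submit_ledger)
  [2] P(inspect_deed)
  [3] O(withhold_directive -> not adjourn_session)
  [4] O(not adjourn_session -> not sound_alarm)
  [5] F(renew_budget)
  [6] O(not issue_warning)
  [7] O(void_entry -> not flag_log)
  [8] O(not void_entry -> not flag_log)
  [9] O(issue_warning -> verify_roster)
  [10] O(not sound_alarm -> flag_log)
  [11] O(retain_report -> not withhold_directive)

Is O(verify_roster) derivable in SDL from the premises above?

No

Premise 9 is O(issue_warning -> verify_roster), but O(issue_warning) is not derivable from the premises, so it does not yield O(verify_roster).
No other premise forces O(verify_roster). An ideal world satisfying every premise can still have verify_roster false, so O(verify_roster) is not derivable.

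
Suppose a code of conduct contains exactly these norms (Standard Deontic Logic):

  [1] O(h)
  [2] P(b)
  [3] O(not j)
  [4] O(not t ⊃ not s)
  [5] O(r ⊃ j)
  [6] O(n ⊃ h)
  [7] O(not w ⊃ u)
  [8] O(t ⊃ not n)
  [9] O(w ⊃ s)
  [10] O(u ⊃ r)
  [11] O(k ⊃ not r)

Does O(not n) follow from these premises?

Premise 3 states O(not j) outright.
The contrapositive of premise 5 (O(r ⊃ j)) is O(not j ⊃ not r), and O(not j) is already established, so O(not r).
Premise 10 is O(u ⊃ r); contrapositively O(not r ⊃ not u). Since O(not r) holds, K gives O(not u).
The contrapositive of premise 7 (O(not w ⊃ u)) is O(not u ⊃ w), and O(not u) is already established, so O(w).
Premise 9 is O(w ⊃ s); since O(w), deontic closure gives O(s).
Premise 4, O(not t ⊃ not s), contraposes to O(s ⊃ t); with O(s) we get O(t).
With premise 8, O(t ⊃ not n), the K-axiom yields O(not n).
Premises 1, 2, 6, 11 do not contribute to this derivation.
So O(not n) follows.

Yes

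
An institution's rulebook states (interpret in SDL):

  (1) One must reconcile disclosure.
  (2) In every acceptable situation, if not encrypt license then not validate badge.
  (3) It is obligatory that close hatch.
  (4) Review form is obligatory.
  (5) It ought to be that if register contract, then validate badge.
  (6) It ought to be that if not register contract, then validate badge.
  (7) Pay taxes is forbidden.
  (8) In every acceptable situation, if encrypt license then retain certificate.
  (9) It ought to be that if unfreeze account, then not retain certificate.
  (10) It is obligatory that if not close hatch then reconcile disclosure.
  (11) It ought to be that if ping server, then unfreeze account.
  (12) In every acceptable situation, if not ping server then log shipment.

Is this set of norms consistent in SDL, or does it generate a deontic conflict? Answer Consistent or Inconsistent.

Premise 10 is O(¬close_hatch → reconcile_disclosure); even if O(reconcile_disclosure) held, inferring O(¬close_hatch) would be affirming the consequent — invalid.
So O(¬close_hatch) is not derivable, and the apparent clash with O(close_hatch) does not arise.
A world satisfying every obligation exists (e.g. close_hatch=true, encrypt_license=true, log_shipment=true, pay_taxes=false, ping_server=false, reconcile_disclosure=true, register_contract=false, retain_certificate=true, review_form=true, unfreeze_account=false, validate_badge=true); no atom is both obligatory and forbidden, so the set is consistent.

Consistent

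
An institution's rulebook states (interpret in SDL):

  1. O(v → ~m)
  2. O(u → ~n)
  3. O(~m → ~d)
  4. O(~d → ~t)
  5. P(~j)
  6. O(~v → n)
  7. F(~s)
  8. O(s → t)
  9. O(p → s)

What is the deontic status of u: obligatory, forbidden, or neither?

Forbidden

F(~s) at premise 7 means O(s).
Premise 8 is O(s → t); since O(s), deontic closure gives O(t).
The contrapositive of premise 4 (O(~d → ~t)) is O(t → d), and O(t) is already established, so O(d).
Premise 3, O(~m → ~d), contraposes to O(d → m); with O(d) we get O(m).
Premise 1 is O(v → ~m); contrapositively O(m → ~v). Since O(m) holds, K gives O(~v).
With premise 6, O(~v → n), the K-axiom yields O(n).
Premise 2, O(u → ~n), contraposes to O(n → ~u); with O(n) we get O(~u).
Premises 5, 9 do not contribute to this derivation.
Thus O(~u), which is F(u): u is forbidden.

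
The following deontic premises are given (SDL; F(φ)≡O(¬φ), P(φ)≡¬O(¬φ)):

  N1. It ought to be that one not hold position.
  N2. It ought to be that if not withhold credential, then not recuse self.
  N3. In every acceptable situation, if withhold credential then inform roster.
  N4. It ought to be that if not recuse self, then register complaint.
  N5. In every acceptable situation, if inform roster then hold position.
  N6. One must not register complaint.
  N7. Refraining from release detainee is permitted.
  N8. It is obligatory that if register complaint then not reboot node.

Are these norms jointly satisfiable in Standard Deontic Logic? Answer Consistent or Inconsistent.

Inconsistent

Premise 6, F(register_complaint), is equivalent to O(¬register_complaint).
The contrapositive of premise 4 (O(¬recuse_self → register_complaint)) is O(¬register_complaint → recuse_self), and O(¬register_complaint) is already established, so O(recuse_self).
Premise 2 is O(¬withhold_credential → ¬recuse_self); contrapositively O(recuse_self → withhold_credential). Since O(recuse_self) holds, K gives O(withhold_credential).
With premise 3, O(withhold_credential → inform_roster), the K-axiom yields O(inform_roster).
With premise 5, O(inform_roster → hold_position), the K-axiom yields O(hold_position).
However, premise 1 gives O(¬hold_position).
We now have both O(hold_position) and O(¬hold_position) — hold_position is simultaneously obligatory and forbidden, violating the D-axiom.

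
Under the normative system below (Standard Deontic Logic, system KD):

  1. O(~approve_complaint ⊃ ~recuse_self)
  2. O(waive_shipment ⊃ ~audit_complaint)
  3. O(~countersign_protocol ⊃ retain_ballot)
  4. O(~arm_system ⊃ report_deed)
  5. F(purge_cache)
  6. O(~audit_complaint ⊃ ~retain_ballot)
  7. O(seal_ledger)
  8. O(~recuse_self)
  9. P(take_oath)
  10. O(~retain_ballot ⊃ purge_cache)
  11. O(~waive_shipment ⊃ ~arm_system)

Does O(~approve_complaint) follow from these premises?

Premise 1 is O(~approve_complaint ⊃ ~recuse_self); even if O(~recuse_self) held, inferring O(~approve_complaint) would be affirming the consequent — invalid.
No other premise forces O(~approve_complaint). An ideal world satisfying every premise can still have ~approve_complaint false, so O(~approve_complaint) is not derivable.

No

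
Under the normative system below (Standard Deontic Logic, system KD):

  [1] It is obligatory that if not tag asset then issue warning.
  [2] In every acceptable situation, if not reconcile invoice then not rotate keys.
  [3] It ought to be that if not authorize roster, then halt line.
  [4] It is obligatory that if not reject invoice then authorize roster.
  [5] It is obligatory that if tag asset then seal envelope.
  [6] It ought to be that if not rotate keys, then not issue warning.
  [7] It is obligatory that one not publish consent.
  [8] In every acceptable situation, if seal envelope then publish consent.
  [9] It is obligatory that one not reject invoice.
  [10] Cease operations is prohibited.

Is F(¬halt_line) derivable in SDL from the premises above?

Premise 3 is O(¬authorize_roster → halt_line), but O(¬authorize_roster) is not derivable from the premises, so it does not yield O(halt_line).
No other premise forces O(halt_line). An ideal world satisfying every premise can still have ¬halt_line true, so F(¬halt_line) is not derivable.

No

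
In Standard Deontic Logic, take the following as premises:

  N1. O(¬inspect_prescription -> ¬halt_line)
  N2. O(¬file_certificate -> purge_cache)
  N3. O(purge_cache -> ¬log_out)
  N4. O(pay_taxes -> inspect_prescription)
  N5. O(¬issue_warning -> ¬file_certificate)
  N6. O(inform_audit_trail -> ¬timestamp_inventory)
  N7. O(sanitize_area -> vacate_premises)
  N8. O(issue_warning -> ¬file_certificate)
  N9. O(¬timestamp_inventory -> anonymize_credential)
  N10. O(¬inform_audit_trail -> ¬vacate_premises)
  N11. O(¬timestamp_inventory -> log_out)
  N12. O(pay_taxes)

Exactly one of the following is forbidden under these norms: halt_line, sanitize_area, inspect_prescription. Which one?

Premises 8 and 5 cover both cases: O(issue_warning -> ¬file_certificate) and O(¬issue_warning -> ¬file_certificate). Since issue_warning ∨ ¬issue_warning is a tautology, O(¬file_certificate) follows.
From O(¬file_certificate) and premise 2, O(¬file_certificate -> purge_cache), we obtain O(purge_cache).
Premise 3 is O(purge_cache -> ¬log_out); since O(purge_cache), deontic closure gives O(¬log_out).
Premise 11, O(¬timestamp_inventory -> log_out), contraposes to O(¬log_out -> timestamp_inventory); with O(¬log_out) we get O(timestamp_inventory).
The contrapositive of premise 6 (O(inform_audit_trail -> ¬timestamp_inventory)) is O(timestamp_inventory -> ¬inform_audit_trail), and O(timestamp_inventory) is already established, so O(¬inform_audit_trail).
Applying K to premise 10 (O(¬inform_audit_trail -> ¬vacate_premises)) and O(¬inform_audit_trail) yields O(¬vacate_premises).
Premise 7 is O(sanitize_area -> vacate_premises); contrapositively O(¬vacate_premises -> ¬sanitize_area). Since O(¬vacate_premises) holds, K gives O(¬sanitize_area).
So O(¬sanitize_area) holds, i.e. sanitize_area is forbidden. None of the other listed options is forbidden under the premises.

sanitize_area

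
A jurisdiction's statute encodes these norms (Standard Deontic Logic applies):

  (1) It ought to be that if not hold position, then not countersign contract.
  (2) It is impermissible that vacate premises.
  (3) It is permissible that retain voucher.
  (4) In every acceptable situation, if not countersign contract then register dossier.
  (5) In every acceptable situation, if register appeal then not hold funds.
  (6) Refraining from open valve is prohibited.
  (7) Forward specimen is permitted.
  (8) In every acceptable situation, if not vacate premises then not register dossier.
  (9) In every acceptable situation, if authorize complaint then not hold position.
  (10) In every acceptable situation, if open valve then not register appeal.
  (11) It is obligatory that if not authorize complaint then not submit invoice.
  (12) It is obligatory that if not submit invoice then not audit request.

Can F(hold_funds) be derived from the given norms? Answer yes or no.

No

Premise 5 is O(register_appeal → ¬hold_funds), but O(register_appeal) is not derivable from the premises, so it does not yield O(¬hold_funds).
No other premise forces O(¬hold_funds). An ideal world satisfying every premise can still have hold_funds true, so F(hold_funds) is not derivable.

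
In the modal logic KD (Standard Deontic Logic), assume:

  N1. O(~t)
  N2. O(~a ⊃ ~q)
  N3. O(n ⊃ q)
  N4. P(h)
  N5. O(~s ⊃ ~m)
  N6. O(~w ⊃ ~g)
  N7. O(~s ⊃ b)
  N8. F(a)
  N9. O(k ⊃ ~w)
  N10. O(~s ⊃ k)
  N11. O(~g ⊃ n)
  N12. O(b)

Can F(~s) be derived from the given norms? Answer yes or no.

Yes

F(a) at premise 8 means O(~a).
With premise 2, O(~a ⊃ ~q), the K-axiom yields O(~q).
The contrapositive of premise 3 (O(n ⊃ q)) is O(~q ⊃ ~n), and O(~q) is already established, so O(~n).
Premise 11, O(~g ⊃ n), contraposes to O(~n ⊃ g); with O(~n) we get O(g).
Premise 6, O(~w ⊃ ~g), contraposes to O(g ⊃ w); with O(g) we get O(w).
The contrapositive of premise 9 (O(k ⊃ ~w)) is O(w ⊃ ~k), and O(w) is already established, so O(~k).
Premise 10 is O(~s ⊃ k); contrapositively O(~k ⊃ s). Since O(~k) holds, K gives O(s).
Premises 1, 4, 5, 7, 12 do not contribute to this derivation.
So O(s) holds, i.e. F(~s). The claim follows.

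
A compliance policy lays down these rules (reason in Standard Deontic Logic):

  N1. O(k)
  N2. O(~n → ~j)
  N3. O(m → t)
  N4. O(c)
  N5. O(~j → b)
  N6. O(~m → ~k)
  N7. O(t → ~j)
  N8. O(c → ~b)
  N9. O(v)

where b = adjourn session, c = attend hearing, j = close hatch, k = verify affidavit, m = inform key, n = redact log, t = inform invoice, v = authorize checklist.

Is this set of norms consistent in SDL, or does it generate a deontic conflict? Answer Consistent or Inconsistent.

Premise 1 states O(k) outright.
Premise 6 is O(~m → ~k); contrapositively O(k → m). Since O(k) holds, K gives O(m).
From O(m) and premise 3, O(m → t), we obtain O(t).
From O(t) and premise 7, O(t → ~j), we obtain O(~j).
From O(~j) and premise 5, O(~j → b), we obtain O(b).
Premise 8 is O(c → ~b); contrapositively O(b → ~c). Since O(b) holds, K gives O(~c).
Yet premise 4 states O(c).
We now have both O(~c) and O(c) — c is simultaneously obligatory and forbidden, violating the D-axiom.

Inconsistent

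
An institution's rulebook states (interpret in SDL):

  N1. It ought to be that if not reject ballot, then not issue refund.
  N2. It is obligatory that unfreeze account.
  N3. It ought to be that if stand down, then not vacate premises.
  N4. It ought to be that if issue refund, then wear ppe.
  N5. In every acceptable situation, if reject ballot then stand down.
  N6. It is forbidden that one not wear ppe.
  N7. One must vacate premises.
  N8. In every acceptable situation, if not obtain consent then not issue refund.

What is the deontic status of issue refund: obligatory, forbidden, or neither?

Forbidden

Premise 7 gives O(vacate_premises).
The contrapositive of premise 3 (O(stand_down → ¬vacate_premises)) is O(vacate_premises → ¬stand_down), and O(vacate_premises) is already established, so O(¬stand_down).
Premise 5, O(reject_ballot → stand_down), contraposes to O(¬stand_down → ¬reject_ballot); with O(¬stand_down) we get O(¬reject_ballot).
Applying K to premise 1 (O(¬reject_ballot → ¬issue_refund)) and O(¬reject_ballot) yields O(¬issue_refund).
Premises 2, 4, 6, 8 do not contribute to this derivation.
Thus O(¬issue_refund), which is F(issue_refund): issue_refund is forbidden.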